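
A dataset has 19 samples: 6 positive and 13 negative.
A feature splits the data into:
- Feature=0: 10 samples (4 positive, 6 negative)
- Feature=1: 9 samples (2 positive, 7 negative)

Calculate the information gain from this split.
0.0267 bits

Information Gain = H(Y) - H(Y|Feature)

Before split:
P(positive) = 6/19 = 0.3158
H(Y) = 0.8997 bits

After split:
Feature=0: H = 0.9710 bits (weight = 10/19)
Feature=1: H = 0.7642 bits (weight = 9/19)
H(Y|Feature) = (10/19)×0.9710 + (9/19)×0.7642 = 0.8730 bits

Information Gain = 0.8997 - 0.8730 = 0.0267 bits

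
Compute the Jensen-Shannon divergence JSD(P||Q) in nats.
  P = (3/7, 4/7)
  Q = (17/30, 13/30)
0.0096 nats

Jensen-Shannon divergence is:
JSD(P||Q) = 0.5 × D_KL(P||M) + 0.5 × D_KL(Q||M)
where M = 0.5 × (P + Q) is the mixture distribution.

M = 0.5 × (3/7, 4/7) + 0.5 × (17/30, 13/30) = (0.497619, 0.502381)

D_KL(P||M) = 0.0096 nats
D_KL(Q||M) = 0.0096 nats

JSD(P||Q) = 0.5 × 0.0096 + 0.5 × 0.0096 = 0.0096 nats

Unlike KL divergence, JSD is symmetric and bounded: 0 ≤ JSD ≤ log(2).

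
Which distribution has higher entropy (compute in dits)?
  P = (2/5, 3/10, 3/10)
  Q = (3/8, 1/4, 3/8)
P

Computing entropies in dits:
H(P) = 0.4729
H(Q) = 0.4700

Distribution P has higher entropy.

Intuition: The distribution closer to uniform (more spread out) has higher entropy.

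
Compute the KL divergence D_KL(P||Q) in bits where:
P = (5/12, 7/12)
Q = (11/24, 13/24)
0.0051 bits

KL divergence: D_KL(P||Q) = Σ p(x) log(p(x)/q(x))

Computing term by term:
  x=0: 5/12 × log_2[(5/12)/(11/24)] = 5/12 × -0.1375 = -0.0573
  x=1: 7/12 × log_2[(7/12)/(13/24)] = 7/12 × 0.1069 = 0.0624

D_KL(P||Q) = 0.0051 bits

Note: KL divergence is always non-negative and equals 0 iff P = Q.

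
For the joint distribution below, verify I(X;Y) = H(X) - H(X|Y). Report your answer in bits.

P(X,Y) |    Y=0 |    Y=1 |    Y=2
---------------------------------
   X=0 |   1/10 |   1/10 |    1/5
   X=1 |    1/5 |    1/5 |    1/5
I(X;Y) = 0.0200 bits

Mutual information has multiple equivalent forms:
- I(X;Y) = H(X) - H(X|Y)
- I(X;Y) = H(Y) - H(Y|X)
- I(X;Y) = H(X) + H(Y) - H(X,Y)

Computing all quantities:
H(X) = 0.9710, H(Y) = 1.5710, H(X,Y) = 2.5219
H(X|Y) = 0.9510, H(Y|X) = 1.5510

Verification:
H(X) - H(X|Y) = 0.9710 - 0.9510 = 0.0200
H(Y) - H(Y|X) = 1.5710 - 1.5510 = 0.0200
H(X) + H(Y) - H(X,Y) = 0.9710 + 1.5710 - 2.5219 = 0.0200

All forms give I(X;Y) = 0.0200 bits. ✓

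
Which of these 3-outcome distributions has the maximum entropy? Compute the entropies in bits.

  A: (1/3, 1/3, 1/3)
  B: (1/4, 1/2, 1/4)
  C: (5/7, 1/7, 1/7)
A

For a discrete distribution over n outcomes, entropy is maximized by the uniform distribution.

Computing entropies:
H(A) = 1.5850 bits
H(B) = 1.5000 bits
H(C) = 1.1488 bits

The uniform distribution (where all probabilities equal 1/3) achieves the maximum entropy of log_2(3) = 1.5850 bits.

Distribution A has the highest entropy.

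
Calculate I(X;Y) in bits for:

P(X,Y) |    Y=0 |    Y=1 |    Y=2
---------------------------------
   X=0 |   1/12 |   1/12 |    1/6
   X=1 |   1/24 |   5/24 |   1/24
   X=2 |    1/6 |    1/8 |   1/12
0.1542 bits

Mutual information: I(X;Y) = H(X) + H(Y) - H(X,Y)

Marginals:
P(X) = (1/3, 7/24, 3/8), H(X) = 1.5774 bits
P(Y) = (7/24, 5/12, 7/24), H(Y) = 1.5632 bits

Joint entropy: H(X,Y) = 2.9864 bits

I(X;Y) = 1.5774 + 1.5632 - 2.9864 = 0.1542 bits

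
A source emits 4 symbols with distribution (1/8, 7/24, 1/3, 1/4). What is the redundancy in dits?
0.0235 dits

Redundancy measures how far a source is from maximum entropy:
R = H_max - H(X)

Maximum entropy for 4 symbols: H_max = log_10(4) = 0.6021 dits
Actual entropy: H(X) = 0.5785 dits
Redundancy: R = 0.6021 - 0.5785 = 0.0235 dits

This redundancy represents potential for compression: the source could be compressed by 0.0235 dits per symbol.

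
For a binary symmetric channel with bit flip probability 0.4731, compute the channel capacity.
0.0021 bits

For a binary symmetric channel (BSC) with error probability p:
Capacity C = 1 - H(p) bits per symbol

where H(p) = -p log₂(p) - (1-p) log₂(1-p) is the binary entropy function.

H(0.4731) = 0.9979 bits
C = 1 - 0.9979 = 0.0021 bits per symbol

This means we can reliably transmit up to 0.0021 bits of information per channel use.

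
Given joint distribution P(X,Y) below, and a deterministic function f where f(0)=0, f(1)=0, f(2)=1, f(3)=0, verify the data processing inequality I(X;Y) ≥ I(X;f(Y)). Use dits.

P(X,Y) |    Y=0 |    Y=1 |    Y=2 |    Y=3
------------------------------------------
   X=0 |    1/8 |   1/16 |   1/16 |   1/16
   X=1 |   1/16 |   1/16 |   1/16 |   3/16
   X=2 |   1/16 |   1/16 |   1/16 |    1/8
I(X;Y) = 0.0189, I(X;f(Y)) = 0.0004, inequality holds: 0.0189 ≥ 0.0004

Data Processing Inequality: For any Markov chain X → Y → Z, we have I(X;Y) ≥ I(X;Z).

Here Z = f(Y) is a deterministic function of Y, forming X → Y → Z.

Original I(X;Y) = 0.0189 dits

After applying f:
P(X,Z) where Z=f(Y):
- P(X,Z=0) = P(X,Y=0) + P(X,Y=1) + P(X,Y=3)
- P(X,Z=1) = P(X,Y=2)

I(X;Z) = I(X;f(Y)) = 0.0004 dits

Verification: 0.0189 ≥ 0.0004 ✓

Information cannot be created by processing; the function f can only lose information about X.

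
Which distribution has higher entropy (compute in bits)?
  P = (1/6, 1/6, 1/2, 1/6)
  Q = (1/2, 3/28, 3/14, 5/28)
P

Computing entropies in bits:
H(P) = 1.7925
H(Q) = 1.7653

Distribution P has higher entropy.

Intuition: The distribution closer to uniform (more spread out) has higher entropy.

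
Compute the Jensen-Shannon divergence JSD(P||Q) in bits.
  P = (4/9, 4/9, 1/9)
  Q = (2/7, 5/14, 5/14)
0.0650 bits

Jensen-Shannon divergence is:
JSD(P||Q) = 0.5 × D_KL(P||M) + 0.5 × D_KL(Q||M)
where M = 0.5 × (P + Q) is the mixture distribution.

M = 0.5 × (4/9, 4/9, 1/9) + 0.5 × (2/7, 5/14, 5/14) = (0.365079, 0.400794, 0.234127)

D_KL(P||M) = 0.0729 bits
D_KL(Q||M) = 0.0571 bits

JSD(P||Q) = 0.5 × 0.0729 + 0.5 × 0.0571 = 0.0650 bits

Unlike KL divergence, JSD is symmetric and bounded: 0 ≤ JSD ≤ log(2).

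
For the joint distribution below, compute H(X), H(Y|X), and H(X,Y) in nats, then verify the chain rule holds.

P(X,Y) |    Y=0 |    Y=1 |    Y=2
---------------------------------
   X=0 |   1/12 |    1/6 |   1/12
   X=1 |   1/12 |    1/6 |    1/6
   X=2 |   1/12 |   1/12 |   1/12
H(X,Y) = 2.1383, H(X) = 1.0776, H(Y|X) = 1.0608 (all in nats)

Chain rule: H(X,Y) = H(X) + H(Y|X)

Left side — joint entropy directly:
H(X,Y) = -Σ p(x,y) log p(x,y) = 2.1383 nats

Right side — compute H(Y|X) from the conditional distributions:
P(X) = (1/3, 5/12, 1/4), so H(X) = 1.0776 nats
H(Y|X) = Σ_x P(X=x) · H(Y|X=x):
  P(Y|X=0) = (1/4, 1/2, 1/4), H(Y|X=0) = 1.0397, weight P(X=0) = 1/3
  P(Y|X=1) = (1/5, 2/5, 2/5), H(Y|X=1) = 1.0549, weight P(X=1) = 5/12
  P(Y|X=2) = (1/3, 1/3, 1/3), H(Y|X=2) = 1.0986, weight P(X=2) = 1/4
H(Y|X) = 1.0608 nats

H(X) + H(Y|X) = 1.0776 + 1.0608 = 2.1383 nats

Both sides equal 2.1383 nats. ✓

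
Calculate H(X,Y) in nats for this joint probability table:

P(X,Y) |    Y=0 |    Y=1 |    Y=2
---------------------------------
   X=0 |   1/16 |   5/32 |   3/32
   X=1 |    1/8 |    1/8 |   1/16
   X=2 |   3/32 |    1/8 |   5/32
2.1503 nats

Joint entropy is H(X,Y) = -Σ_{x,y} p(x,y) log p(x,y).

Summing over all non-zero entries:
H(X,Y) = -[1/16·log_e(1/16) + 5/32·log_e(5/32) + 3/32·log_e(3/32) + 1/8·log_e(1/8) + 1/8·log_e(1/8) + 1/16·log_e(1/16) + 3/32·log_e(3/32) + 1/8·log_e(1/8) + 5/32·log_e(5/32)]
H(X,Y) = 2.1503 nats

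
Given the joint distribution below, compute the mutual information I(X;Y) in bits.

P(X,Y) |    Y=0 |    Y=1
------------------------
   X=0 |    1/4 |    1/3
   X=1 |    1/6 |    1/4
0.0006 bits

Mutual information: I(X;Y) = H(X) + H(Y) - H(X,Y)

Marginals:
P(X) = (7/12, 5/12), H(X) = 0.9799 bits
P(Y) = (5/12, 7/12), H(Y) = 0.9799 bits

Joint entropy: H(X,Y) = 1.9591 bits

I(X;Y) = 0.9799 + 0.9799 - 1.9591 = 0.0006 bits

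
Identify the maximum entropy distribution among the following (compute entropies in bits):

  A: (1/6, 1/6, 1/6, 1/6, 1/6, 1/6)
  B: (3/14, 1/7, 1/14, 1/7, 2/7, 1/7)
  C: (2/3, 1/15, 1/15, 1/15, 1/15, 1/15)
A

For a discrete distribution over n outcomes, entropy is maximized by the uniform distribution.

Computing entropies:
H(A) = 2.5850 bits
H(B) = 2.4677 bits
H(C) = 1.6923 bits

The uniform distribution (where all probabilities equal 1/6) achieves the maximum entropy of log_2(6) = 2.5850 bits.

Distribution A has the highest entropy.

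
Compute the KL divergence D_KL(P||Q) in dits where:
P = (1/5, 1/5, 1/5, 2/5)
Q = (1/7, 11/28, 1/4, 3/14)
0.0596 dits

KL divergence: D_KL(P||Q) = Σ p(x) log(p(x)/q(x))

Computing term by term:
  x=0: 1/5 × log_10[(1/5)/(1/7)] = 1/5 × 0.1461 = 0.0292
  x=1: 1/5 × log_10[(1/5)/(11/28)] = 1/5 × -0.2932 = -0.0586
  x=2: 1/5 × log_10[(1/5)/(1/4)] = 1/5 × -0.0969 = -0.0194
  x=3: 2/5 × log_10[(2/5)/(3/14)] = 2/5 × 0.2711 = 0.1084

D_KL(P||Q) = 0.0596 dits

Note: KL divergence is always non-negative and equals 0 iff P = Q.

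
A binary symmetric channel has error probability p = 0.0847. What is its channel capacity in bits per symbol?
0.5815 bits

For a binary symmetric channel (BSC) with error probability p:
Capacity C = 1 - H(p) bits per symbol

where H(p) = -p log₂(p) - (1-p) log₂(1-p) is the binary entropy function.

H(0.0847) = 0.4185 bits
C = 1 - 0.4185 = 0.5815 bits per symbol

This means we can reliably transmit up to 0.5815 bits of information per channel use.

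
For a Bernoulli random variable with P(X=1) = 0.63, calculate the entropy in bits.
0.9507 bits

The binary entropy function is:
H(p) = -p log(p) - (1-p) log(1-p)

H(0.63) = -0.63 × log_2(0.63) - 0.37 × log_2(0.37)
H(0.63) = 0.9507 bits

Note: Binary entropy is maximized at p=0.5 (H=1 bit) and minimized at p=0 or p=1 (H=0).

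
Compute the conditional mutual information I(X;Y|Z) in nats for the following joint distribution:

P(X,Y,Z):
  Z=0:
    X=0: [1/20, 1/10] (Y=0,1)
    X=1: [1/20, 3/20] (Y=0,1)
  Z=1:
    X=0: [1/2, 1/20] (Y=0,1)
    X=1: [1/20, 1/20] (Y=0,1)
0.0436 nats

Conditional mutual information: I(X;Y|Z) = H(X|Z) + H(Y|Z) - H(X,Y|Z)

H(Z) = 0.6474
H(X,Z) = 1.1655 → H(X|Z) = 0.5181
H(Y,Z) = 1.1359 → H(Y|Z) = 0.4885
H(X,Y,Z) = 1.6103 → H(X,Y|Z) = 0.9629

I(X;Y|Z) = 0.5181 + 0.4885 - 0.9629 = 0.0436 nats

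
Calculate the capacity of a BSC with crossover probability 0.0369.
0.7721 bits

For a binary symmetric channel (BSC) with error probability p:
Capacity C = 1 - H(p) bits per symbol

where H(p) = -p log₂(p) - (1-p) log₂(1-p) is the binary entropy function.

H(0.0369) = 0.2279 bits
C = 1 - 0.2279 = 0.7721 bits per symbol

This means we can reliably transmit up to 0.7721 bits of information per channel use.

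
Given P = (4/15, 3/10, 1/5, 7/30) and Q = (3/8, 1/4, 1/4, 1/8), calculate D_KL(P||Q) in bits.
0.0935 bits

KL divergence: D_KL(P||Q) = Σ p(x) log(p(x)/q(x))

Computing term by term:
  x=0: 4/15 × log_2[(4/15)/(3/8)] = 4/15 × -0.4919 = -0.1312
  x=1: 3/10 × log_2[(3/10)/(1/4)] = 3/10 × 0.2630 = 0.0789
  x=2: 1/5 × log_2[(1/5)/(1/4)] = 1/5 × -0.3219 = -0.0644
  x=3: 7/30 × log_2[(7/30)/(1/8)] = 7/30 × 0.9005 = 0.2101

D_KL(P||Q) = 0.0935 bits

Note: KL divergence is always non-negative and equals 0 iff P = Q.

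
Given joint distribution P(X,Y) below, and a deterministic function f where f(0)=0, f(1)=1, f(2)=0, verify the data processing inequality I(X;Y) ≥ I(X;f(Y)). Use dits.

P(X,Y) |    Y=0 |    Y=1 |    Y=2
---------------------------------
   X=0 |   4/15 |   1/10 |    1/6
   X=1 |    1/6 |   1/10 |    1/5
I(X;Y) = 0.0047, I(X;f(Y)) = 0.0002, inequality holds: 0.0047 ≥ 0.0002

Data Processing Inequality: For any Markov chain X → Y → Z, we have I(X;Y) ≥ I(X;Z).

Here Z = f(Y) is a deterministic function of Y, forming X → Y → Z.

Original I(X;Y) = 0.0047 dits

After applying f:
P(X,Z) where Z=f(Y):
- P(X,Z=0) = P(X,Y=0) + P(X,Y=2)
- P(X,Z=1) = P(X,Y=1)

I(X;Z) = I(X;f(Y)) = 0.0002 dits

Verification: 0.0047 ≥ 0.0002 ✓

Information cannot be created by processing; the function f can only lose information about X.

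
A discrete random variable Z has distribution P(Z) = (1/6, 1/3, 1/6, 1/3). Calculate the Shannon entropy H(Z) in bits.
1.9183 bits

Shannon entropy is H(X) = -Σ p(x) log p(x).

For P = (1/6, 1/3, 1/6, 1/3):
H = -1/6 × log_2(1/6) -1/3 × log_2(1/3) -1/6 × log_2(1/6) -1/3 × log_2(1/3)
H = 1.9183 bits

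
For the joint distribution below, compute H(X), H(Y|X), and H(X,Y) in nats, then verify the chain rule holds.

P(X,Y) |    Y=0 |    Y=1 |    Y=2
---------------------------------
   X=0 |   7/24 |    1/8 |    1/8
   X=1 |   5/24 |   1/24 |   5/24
H(X,Y) = 1.6652, H(X) = 0.6897, H(Y|X) = 0.9756 (all in nats)

Chain rule: H(X,Y) = H(X) + H(Y|X)

Left side — joint entropy directly:
H(X,Y) = -Σ p(x,y) log p(x,y) = 1.6652 nats

Right side — compute H(Y|X) from the conditional distributions:
P(X) = (13/24, 11/24), so H(X) = 0.6897 nats
H(Y|X) = Σ_x P(X=x) · H(Y|X=x):
  P(Y|X=0) = (7/13, 3/13, 3/13), H(Y|X=0) = 1.0101, weight P(X=0) = 13/24
  P(Y|X=1) = (5/11, 1/11, 5/11), H(Y|X=1) = 0.9348, weight P(X=1) = 11/24
H(Y|X) = 0.9756 nats

H(X) + H(Y|X) = 0.6897 + 0.9756 = 1.6652 nats

Both sides equal 1.6652 nats. ✓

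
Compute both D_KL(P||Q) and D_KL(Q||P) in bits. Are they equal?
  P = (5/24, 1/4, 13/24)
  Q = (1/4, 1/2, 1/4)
D_KL(P||Q) = 0.2994, D_KL(Q||P) = 0.2869

KL divergence is not symmetric: D_KL(P||Q) ≠ D_KL(Q||P) in general.

D_KL(P||Q) = 0.2994 bits
D_KL(Q||P) = 0.2869 bits

No, they are not equal!

This asymmetry is why KL divergence is not a true distance metric.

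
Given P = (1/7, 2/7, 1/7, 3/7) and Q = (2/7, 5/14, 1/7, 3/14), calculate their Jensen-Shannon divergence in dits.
0.0140 dits

Jensen-Shannon divergence is:
JSD(P||Q) = 0.5 × D_KL(P||M) + 0.5 × D_KL(Q||M)
where M = 0.5 × (P + Q) is the mixture distribution.

M = 0.5 × (1/7, 2/7, 1/7, 3/7) + 0.5 × (2/7, 5/14, 1/7, 3/14) = (3/14, 9/28, 1/7, 9/28)

D_KL(P||M) = 0.0138 dits
D_KL(Q||M) = 0.0143 dits

JSD(P||Q) = 0.5 × 0.0138 + 0.5 × 0.0143 = 0.0140 dits

Unlike KL divergence, JSD is symmetric and bounded: 0 ≤ JSD ≤ log(2).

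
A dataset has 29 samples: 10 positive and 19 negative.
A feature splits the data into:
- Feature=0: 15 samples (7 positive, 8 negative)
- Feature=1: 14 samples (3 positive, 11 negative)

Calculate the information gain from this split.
0.0519 bits

Information Gain = H(Y) - H(Y|Feature)

Before split:
P(positive) = 10/29 = 0.3448
H(Y) = 0.9294 bits

After split:
Feature=0: H = 0.9968 bits (weight = 15/29)
Feature=1: H = 0.7496 bits (weight = 14/29)
H(Y|Feature) = (15/29)×0.9968 + (14/29)×0.7496 = 0.8775 bits

Information Gain = 0.9294 - 0.8775 = 0.0519 bits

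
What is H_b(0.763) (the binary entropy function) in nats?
0.5476 nats

The binary entropy function is:
H(p) = -p log(p) - (1-p) log(1-p)

H(0.763) = -0.763 × log_e(0.763) - 0.237 × log_e(0.237)
H(0.763) = 0.5476 nats

Note: Binary entropy is maximized at p=0.5 (H=1 bit) and minimized at p=0 or p=1 (H=0).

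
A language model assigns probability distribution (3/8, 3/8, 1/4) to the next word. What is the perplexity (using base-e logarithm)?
2.9512

Perplexity is e^H (or exp(H) for natural log).

First, H = -Σ p log p = 1.0822 nats
Perplexity = e^1.0822 = 2.9512

Interpretation: The model's uncertainty is equivalent to choosing uniformly among 3.0 options.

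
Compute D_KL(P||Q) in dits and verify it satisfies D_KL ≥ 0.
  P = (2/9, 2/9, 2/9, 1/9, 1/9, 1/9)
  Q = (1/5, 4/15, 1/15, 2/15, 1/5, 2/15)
0.0628 dits

KL divergence satisfies the Gibbs inequality: D_KL(P||Q) ≥ 0 for all distributions P, Q.

D_KL(P||Q) = Σ p(x) log(p(x)/q(x))
Term by term:
  x=0: 2/9 × log_10[(2/9)/(1/5)] = 0.0102
  x=1: 2/9 × log_10[(2/9)/(4/15)] = -0.0176
  x=2: 2/9 × log_10[(2/9)/(1/15)] = 0.1162
  x=3: 1/9 × log_10[(1/9)/(2/15)] = -0.0088
  x=4: 1/9 × log_10[(1/9)/(1/5)] = -0.0284
  x=5: 1/9 × log_10[(1/9)/(2/15)] = -0.0088
D_KL(P||Q) = 0.0628 dits

D_KL(P||Q) = 0.0628 ≥ 0 ✓

This non-negativity is a fundamental property: relative entropy cannot be negative because it measures how different Q is from P.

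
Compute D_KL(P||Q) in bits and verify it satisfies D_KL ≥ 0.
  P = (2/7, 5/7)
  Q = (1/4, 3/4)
0.0048 bits

KL divergence satisfies the Gibbs inequality: D_KL(P||Q) ≥ 0 for all distributions P, Q.

D_KL(P||Q) = Σ p(x) log(p(x)/q(x))
Term by term:
  x=0: 2/7 × log_2[(2/7)/(1/4)] = 0.0550
  x=1: 5/7 × log_2[(5/7)/(3/4)] = -0.0503
D_KL(P||Q) = 0.0048 bits

D_KL(P||Q) = 0.0048 ≥ 0 ✓

This non-negativity is a fundamental property: relative entropy cannot be negative because it measures how different Q is from P.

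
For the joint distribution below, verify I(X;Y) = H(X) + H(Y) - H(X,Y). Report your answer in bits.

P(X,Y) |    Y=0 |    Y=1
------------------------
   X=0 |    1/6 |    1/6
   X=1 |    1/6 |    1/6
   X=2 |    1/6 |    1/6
I(X;Y) = 0.0000 bits

Mutual information has multiple equivalent forms:
- I(X;Y) = H(X) - H(X|Y)
- I(X;Y) = H(Y) - H(Y|X)
- I(X;Y) = H(X) + H(Y) - H(X,Y)

Computing all quantities:
H(X) = 1.5850, H(Y) = 1.0000, H(X,Y) = 2.5850
H(X|Y) = 1.5850, H(Y|X) = 1.0000

Verification:
H(X) - H(X|Y) = 1.5850 - 1.5850 = 0.0000
H(Y) - H(Y|X) = 1.0000 - 1.0000 = 0.0000
H(X) + H(Y) - H(X,Y) = 1.5850 + 1.0000 - 2.5850 = 0.0000

All forms give I(X;Y) = 0.0000 bits. ✓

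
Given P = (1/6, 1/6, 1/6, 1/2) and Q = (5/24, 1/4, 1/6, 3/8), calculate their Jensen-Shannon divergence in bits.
0.0142 bits

Jensen-Shannon divergence is:
JSD(P||Q) = 0.5 × D_KL(P||M) + 0.5 × D_KL(Q||M)
where M = 0.5 × (P + Q) is the mixture distribution.

M = 0.5 × (1/6, 1/6, 1/6, 1/2) + 0.5 × (5/24, 1/4, 1/6, 3/8) = (3/16, 5/24, 1/6, 7/16)

D_KL(P||M) = 0.0143 bits
D_KL(Q||M) = 0.0140 bits

JSD(P||Q) = 0.5 × 0.0143 + 0.5 × 0.0140 = 0.0142 bits

Unlike KL divergence, JSD is symmetric and bounded: 0 ≤ JSD ≤ log(2).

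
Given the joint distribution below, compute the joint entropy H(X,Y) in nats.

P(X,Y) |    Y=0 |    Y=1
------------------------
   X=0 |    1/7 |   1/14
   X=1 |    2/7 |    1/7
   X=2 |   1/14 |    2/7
1.6488 nats

Joint entropy is H(X,Y) = -Σ_{x,y} p(x,y) log p(x,y).

Summing over all non-zero entries:
H(X,Y) = -[1/7·log_e(1/7) + 1/14·log_e(1/14) + 2/7·log_e(2/7) + 1/7·log_e(1/7) + 1/14·log_e(1/14) + 2/7·log_e(2/7)]
H(X,Y) = 1.6488 nats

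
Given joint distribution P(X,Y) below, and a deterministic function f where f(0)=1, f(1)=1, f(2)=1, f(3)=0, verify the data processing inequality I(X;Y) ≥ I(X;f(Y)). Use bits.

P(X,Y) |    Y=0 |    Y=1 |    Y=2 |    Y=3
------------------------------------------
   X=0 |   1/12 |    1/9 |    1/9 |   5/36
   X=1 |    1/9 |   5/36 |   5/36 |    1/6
I(X;Y) = 0.0002, I(X;f(Y)) = 0.0001, inequality holds: 0.0002 ≥ 0.0001

Data Processing Inequality: For any Markov chain X → Y → Z, we have I(X;Y) ≥ I(X;Z).

Here Z = f(Y) is a deterministic function of Y, forming X → Y → Z.

Original I(X;Y) = 0.0002 bits

After applying f:
P(X,Z) where Z=f(Y):
- P(X,Z=0) = P(X,Y=3)
- P(X,Z=1) = P(X,Y=0) + P(X,Y=1) + P(X,Y=2)

I(X;Z) = I(X;f(Y)) = 0.0001 bits

Verification: 0.0002 ≥ 0.0001 ✓

Information cannot be created by processing; the function f can only lose information about X.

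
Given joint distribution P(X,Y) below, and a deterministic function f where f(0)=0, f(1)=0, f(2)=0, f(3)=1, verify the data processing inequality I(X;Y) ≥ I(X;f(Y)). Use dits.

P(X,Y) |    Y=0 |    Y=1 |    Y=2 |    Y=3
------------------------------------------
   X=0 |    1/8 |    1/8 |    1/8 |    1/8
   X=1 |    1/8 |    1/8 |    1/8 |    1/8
I(X;Y) = 0.0000, I(X;f(Y)) = 0.0000, inequality holds: 0.0000 ≥ 0.0000

Data Processing Inequality: For any Markov chain X → Y → Z, we have I(X;Y) ≥ I(X;Z).

Here Z = f(Y) is a deterministic function of Y, forming X → Y → Z.

Original I(X;Y) = 0.0000 dits

After applying f:
P(X,Z) where Z=f(Y):
- P(X,Z=0) = P(X,Y=0) + P(X,Y=1) + P(X,Y=2)
- P(X,Z=1) = P(X,Y=3)

I(X;Z) = I(X;f(Y)) = 0.0000 dits

Verification: 0.0000 ≥ 0.0000 ✓

Information cannot be created by processing; the function f can only lose information about X.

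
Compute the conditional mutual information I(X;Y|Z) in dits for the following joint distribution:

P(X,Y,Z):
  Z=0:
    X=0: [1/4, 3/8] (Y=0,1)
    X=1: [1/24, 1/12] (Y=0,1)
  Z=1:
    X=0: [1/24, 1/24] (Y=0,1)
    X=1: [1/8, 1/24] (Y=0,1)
0.0037 dits

Conditional mutual information: I(X;Y|Z) = H(X|Z) + H(Y|Z) - H(X,Y|Z)

H(Z) = 0.2442
H(X,Z) = 0.4601 → H(X|Z) = 0.2159
H(Y,Z) = 0.5310 → H(Y|Z) = 0.2868
H(X,Y,Z) = 0.7431 → H(X,Y|Z) = 0.4989

I(X;Y|Z) = 0.2159 + 0.2868 - 0.4989 = 0.0037 dits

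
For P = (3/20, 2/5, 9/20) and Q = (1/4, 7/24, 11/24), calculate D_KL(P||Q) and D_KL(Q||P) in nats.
D_KL(P||Q) = 0.0415, D_KL(Q||P) = 0.0440

KL divergence is not symmetric: D_KL(P||Q) ≠ D_KL(Q||P) in general.

D_KL(P||Q) = 0.0415 nats
D_KL(Q||P) = 0.0440 nats

No, they are not equal!

This asymmetry is why KL divergence is not a true distance metric.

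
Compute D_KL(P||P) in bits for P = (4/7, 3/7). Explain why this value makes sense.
0.0000 bits

KL divergence satisfies the Gibbs inequality: D_KL(P||Q) ≥ 0 for all distributions P, Q.

D_KL(P||Q) = Σ p(x) log(p(x)/q(x))
Each term is p(x) × log_2(p(x)/p(x)) = p(x) × log_2(1) = 0, so the sum is 0.
D_KL(P||Q) = 0.0000 bits

When P = Q, the KL divergence is exactly 0, as there is no 'divergence' between identical distributions.

This non-negativity is a fundamental property: relative entropy cannot be negative because it measures how different Q is from P.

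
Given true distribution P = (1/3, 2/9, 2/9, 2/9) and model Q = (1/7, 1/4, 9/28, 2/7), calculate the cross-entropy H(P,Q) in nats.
1.4873 nats

Cross-entropy: H(P,Q) = -Σ p(x) log q(x)

Alternatively: H(P,Q) = H(P) + D_KL(P||Q)
H(P) = 1.3689 nats
D_KL(P||Q) = 0.1184 nats

H(P,Q) = 1.3689 + 0.1184 = 1.4873 nats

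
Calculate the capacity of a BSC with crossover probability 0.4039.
0.0268 bits

For a binary symmetric channel (BSC) with error probability p:
Capacity C = 1 - H(p) bits per symbol

where H(p) = -p log₂(p) - (1-p) log₂(1-p) is the binary entropy function.

H(0.4039) = 0.9732 bits
C = 1 - 0.9732 = 0.0268 bits per symbol

This means we can reliably transmit up to 0.0268 bits of information per channel use.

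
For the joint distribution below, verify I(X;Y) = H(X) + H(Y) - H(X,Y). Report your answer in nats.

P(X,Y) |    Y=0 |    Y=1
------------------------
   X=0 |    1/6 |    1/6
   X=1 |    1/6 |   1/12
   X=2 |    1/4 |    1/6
I(X;Y) = 0.0086 nats

Mutual information has multiple equivalent forms:
- I(X;Y) = H(X) - H(X|Y)
- I(X;Y) = H(Y) - H(Y|X)
- I(X;Y) = H(X) + H(Y) - H(X,Y)

Computing all quantities:
H(X) = 1.0776, H(Y) = 0.6792, H(X,Y) = 1.7482
H(X|Y) = 1.0690, H(Y|X) = 0.6706

Verification:
H(X) - H(X|Y) = 1.0776 - 1.0690 = 0.0086
H(Y) - H(Y|X) = 0.6792 - 0.6706 = 0.0086
H(X) + H(Y) - H(X,Y) = 1.0776 + 0.6792 - 1.7482 = 0.0086

All forms give I(X;Y) = 0.0086 nats. ✓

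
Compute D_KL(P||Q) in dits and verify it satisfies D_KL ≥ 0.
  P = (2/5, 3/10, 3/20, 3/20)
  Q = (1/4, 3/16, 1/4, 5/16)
0.0618 dits

KL divergence satisfies the Gibbs inequality: D_KL(P||Q) ≥ 0 for all distributions P, Q.

D_KL(P||Q) = Σ p(x) log(p(x)/q(x))
Term by term:
  x=0: 2/5 × log_10[(2/5)/(1/4)] = 0.0816
  x=1: 3/10 × log_10[(3/10)/(3/16)] = 0.0612
  x=2: 3/20 × log_10[(3/20)/(1/4)] = -0.0333
  x=3: 3/20 × log_10[(3/20)/(5/16)] = -0.0478
D_KL(P||Q) = 0.0618 dits

D_KL(P||Q) = 0.0618 ≥ 0 ✓

This non-negativity is a fundamental property: relative entropy cannot be negative because it measures how different Q is from P.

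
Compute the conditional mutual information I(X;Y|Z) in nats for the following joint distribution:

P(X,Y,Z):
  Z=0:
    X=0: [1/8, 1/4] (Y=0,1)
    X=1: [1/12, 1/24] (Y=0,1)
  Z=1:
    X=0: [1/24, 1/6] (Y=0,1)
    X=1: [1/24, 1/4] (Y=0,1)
0.0228 nats

Conditional mutual information: I(X;Y|Z) = H(X|Z) + H(Y|Z) - H(X,Y|Z)

H(Z) = 0.6931
H(X,Z) = 1.3139 → H(X|Z) = 0.6208
H(Y,Z) = 1.2580 → H(Y|Z) = 0.5649
H(X,Y,Z) = 1.8560 → H(X,Y|Z) = 1.1629

I(X;Y|Z) = 0.6208 + 0.5649 - 1.1629 = 0.0228 nats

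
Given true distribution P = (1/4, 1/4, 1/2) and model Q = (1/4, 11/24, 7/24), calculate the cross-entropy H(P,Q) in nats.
1.1577 nats

Cross-entropy: H(P,Q) = -Σ p(x) log q(x)

Alternatively: H(P,Q) = H(P) + D_KL(P||Q)
H(P) = 1.0397 nats
D_KL(P||Q) = 0.1180 nats

H(P,Q) = 1.0397 + 0.1180 = 1.1577 nats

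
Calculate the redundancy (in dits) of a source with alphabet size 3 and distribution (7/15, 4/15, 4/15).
0.0165 dits

Redundancy measures how far a source is from maximum entropy:
R = H_max - H(X)

Maximum entropy for 3 symbols: H_max = log_10(3) = 0.4771 dits
Actual entropy: H(X) = 0.4606 dits
Redundancy: R = 0.4771 - 0.4606 = 0.0165 dits

This redundancy represents potential for compression: the source could be compressed by 0.0165 dits per symbol.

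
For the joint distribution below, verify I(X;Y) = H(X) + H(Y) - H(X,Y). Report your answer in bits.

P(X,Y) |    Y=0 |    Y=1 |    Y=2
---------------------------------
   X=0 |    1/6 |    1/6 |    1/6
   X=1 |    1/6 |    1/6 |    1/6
I(X;Y) = 0.0000 bits

Mutual information has multiple equivalent forms:
- I(X;Y) = H(X) - H(X|Y)
- I(X;Y) = H(Y) - H(Y|X)
- I(X;Y) = H(X) + H(Y) - H(X,Y)

Computing all quantities:
H(X) = 1.0000, H(Y) = 1.5850, H(X,Y) = 2.5850
H(X|Y) = 1.0000, H(Y|X) = 1.5850

Verification:
H(X) - H(X|Y) = 1.0000 - 1.0000 = 0.0000
H(Y) - H(Y|X) = 1.5850 - 1.5850 = 0.0000
H(X) + H(Y) - H(X,Y) = 1.0000 + 1.5850 - 2.5850 = 0.0000

All forms give I(X;Y) = 0.0000 bits. ✓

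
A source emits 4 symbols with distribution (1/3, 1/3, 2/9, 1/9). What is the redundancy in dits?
0.0328 dits

Redundancy measures how far a source is from maximum entropy:
R = H_max - H(X)

Maximum entropy for 4 symbols: H_max = log_10(4) = 0.6021 dits
Actual entropy: H(X) = 0.5693 dits
Redundancy: R = 0.6021 - 0.5693 = 0.0328 dits

This redundancy represents potential for compression: the source could be compressed by 0.0328 dits per symbol.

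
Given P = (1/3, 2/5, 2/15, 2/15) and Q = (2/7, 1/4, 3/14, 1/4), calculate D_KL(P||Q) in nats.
0.0923 nats

KL divergence: D_KL(P||Q) = Σ p(x) log(p(x)/q(x))

Computing term by term:
  x=0: 1/3 × log_e[(1/3)/(2/7)] = 1/3 × 0.1542 = 0.0514
  x=1: 2/5 × log_e[(2/5)/(1/4)] = 2/5 × 0.4700 = 0.1880
  x=2: 2/15 × log_e[(2/15)/(3/14)] = 2/15 × -0.4745 = -0.0633
  x=3: 2/15 × log_e[(2/15)/(1/4)] = 2/15 × -0.6286 = -0.0838

D_KL(P||Q) = 0.0923 nats

Note: KL divergence is always non-negative and equals 0 iff P = Q.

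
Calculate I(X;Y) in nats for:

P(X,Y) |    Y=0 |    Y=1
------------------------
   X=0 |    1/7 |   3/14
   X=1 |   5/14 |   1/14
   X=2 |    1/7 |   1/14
0.0819 nats

Mutual information: I(X;Y) = H(X) + H(Y) - H(X,Y)

Marginals:
P(X) = (5/14, 3/7, 3/14), H(X) = 1.0609 nats
P(Y) = (9/14, 5/14), H(Y) = 0.6518 nats

Joint entropy: H(X,Y) = 1.6308 nats

I(X;Y) = 1.0609 + 0.6518 - 1.6308 = 0.0819 nats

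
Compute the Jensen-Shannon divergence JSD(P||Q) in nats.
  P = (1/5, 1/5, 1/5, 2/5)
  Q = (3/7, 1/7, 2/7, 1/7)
0.0592 nats

Jensen-Shannon divergence is:
JSD(P||Q) = 0.5 × D_KL(P||M) + 0.5 × D_KL(Q||M)
where M = 0.5 × (P + Q) is the mixture distribution.

M = 0.5 × (1/5, 1/5, 1/5, 2/5) + 0.5 × (3/7, 1/7, 2/7, 1/7) = (11/35, 6/35, 0.242857, 0.271429)

D_KL(P||M) = 0.0567 nats
D_KL(Q||M) = 0.0616 nats

JSD(P||Q) = 0.5 × 0.0567 + 0.5 × 0.0616 = 0.0592 nats

Unlike KL divergence, JSD is symmetric and bounded: 0 ≤ JSD ≤ log(2).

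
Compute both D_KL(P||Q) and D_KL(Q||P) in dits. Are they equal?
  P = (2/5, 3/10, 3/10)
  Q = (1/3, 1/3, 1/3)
D_KL(P||Q) = 0.0042, D_KL(Q||P) = 0.0041

KL divergence is not symmetric: D_KL(P||Q) ≠ D_KL(Q||P) in general.

D_KL(P||Q) = 0.0042 dits
D_KL(Q||P) = 0.0041 dits

No, they are not equal!

This asymmetry is why KL divergence is not a true distance metric.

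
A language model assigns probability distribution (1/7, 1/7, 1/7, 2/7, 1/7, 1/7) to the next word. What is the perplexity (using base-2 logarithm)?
5.7423

Perplexity is 2^H (or exp(H) for natural log).

First, H = -Σ p log p = 2.5216 bits
Perplexity = 2^2.5216 = 5.7423

Interpretation: The model's uncertainty is equivalent to choosing uniformly among 5.7 options.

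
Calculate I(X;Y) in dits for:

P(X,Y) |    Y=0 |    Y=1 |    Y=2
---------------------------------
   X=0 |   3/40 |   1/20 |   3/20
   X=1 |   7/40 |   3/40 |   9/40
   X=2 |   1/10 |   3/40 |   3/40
0.0093 dits

Mutual information: I(X;Y) = H(X) + H(Y) - H(X,Y)

Marginals:
P(X) = (11/40, 19/40, 1/4), H(X) = 0.4583 dits
P(Y) = (7/20, 1/5, 9/20), H(Y) = 0.4554 dits

Joint entropy: H(X,Y) = 0.9043 dits

I(X;Y) = 0.4583 + 0.4554 - 0.9043 = 0.0093 dits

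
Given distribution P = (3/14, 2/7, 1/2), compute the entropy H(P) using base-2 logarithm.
1.4926 bits

Shannon entropy is H(X) = -Σ p(x) log p(x).

For P = (3/14, 2/7, 1/2):
H = -3/14 × log_2(3/14) -2/7 × log_2(2/7) -1/2 × log_2(1/2)
H = 1.4926 bits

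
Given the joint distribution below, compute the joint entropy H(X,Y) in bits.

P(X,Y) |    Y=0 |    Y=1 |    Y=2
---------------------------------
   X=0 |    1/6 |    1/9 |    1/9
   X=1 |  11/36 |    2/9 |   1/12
2.4389 bits

Joint entropy is H(X,Y) = -Σ_{x,y} p(x,y) log p(x,y).

Summing over all non-zero entries:
H(X,Y) = -[1/6·log_2(1/6) + 1/9·log_2(1/9) + 1/9·log_2(1/9) + 11/36·log_2(11/36) + 2/9·log_2(2/9) + 1/12·log_2(1/12)]
H(X,Y) = 2.4389 bits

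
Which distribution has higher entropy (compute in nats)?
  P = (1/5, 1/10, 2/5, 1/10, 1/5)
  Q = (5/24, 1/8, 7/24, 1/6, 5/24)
Q

Computing entropies in nats:
H(P) = 1.4708
H(Q) = 1.5715

Distribution Q has higher entropy.

Intuition: The distribution closer to uniform (more spread out) has higher entropy.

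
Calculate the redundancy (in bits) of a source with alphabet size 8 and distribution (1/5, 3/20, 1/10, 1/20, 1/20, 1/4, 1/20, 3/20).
0.2340 bits

Redundancy measures how far a source is from maximum entropy:
R = H_max - H(X)

Maximum entropy for 8 symbols: H_max = log_2(8) = 3.0000 bits
Actual entropy: H(X) = 2.7660 bits
Redundancy: R = 3.0000 - 2.7660 = 0.2340 bits

This redundancy represents potential for compression: the source could be compressed by 0.2340 bits per symbol.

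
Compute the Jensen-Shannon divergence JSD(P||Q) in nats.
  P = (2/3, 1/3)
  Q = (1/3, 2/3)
0.0566 nats

Jensen-Shannon divergence is:
JSD(P||Q) = 0.5 × D_KL(P||M) + 0.5 × D_KL(Q||M)
where M = 0.5 × (P + Q) is the mixture distribution.

M = 0.5 × (2/3, 1/3) + 0.5 × (1/3, 2/3) = (1/2, 1/2)

D_KL(P||M) = 0.0566 nats
D_KL(Q||M) = 0.0566 nats

JSD(P||Q) = 0.5 × 0.0566 + 0.5 × 0.0566 = 0.0566 nats

Unlike KL divergence, JSD is symmetric and bounded: 0 ≤ JSD ≤ log(2).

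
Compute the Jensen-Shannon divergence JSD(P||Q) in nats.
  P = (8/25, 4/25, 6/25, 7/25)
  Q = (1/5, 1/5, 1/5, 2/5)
0.0143 nats

Jensen-Shannon divergence is:
JSD(P||Q) = 0.5 × D_KL(P||M) + 0.5 × D_KL(Q||M)
where M = 0.5 × (P + Q) is the mixture distribution.

M = 0.5 × (8/25, 4/25, 6/25, 7/25) + 0.5 × (1/5, 1/5, 1/5, 2/5) = (0.26, 0.18, 0.22, 0.34)

D_KL(P||M) = 0.0141 nats
D_KL(Q||M) = 0.0145 nats

JSD(P||Q) = 0.5 × 0.0141 + 0.5 × 0.0145 = 0.0143 nats

Unlike KL divergence, JSD is symmetric and bounded: 0 ≤ JSD ≤ log(2).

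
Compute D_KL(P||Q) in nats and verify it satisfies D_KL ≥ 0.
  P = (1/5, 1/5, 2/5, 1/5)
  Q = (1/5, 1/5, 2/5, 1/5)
0.0000 nats

KL divergence satisfies the Gibbs inequality: D_KL(P||Q) ≥ 0 for all distributions P, Q.

D_KL(P||Q) = Σ p(x) log(p(x)/q(x))
Term by term:
  x=0: 1/5 × log_e[(1/5)/(1/5)] = 0.0000
  x=1: 1/5 × log_e[(1/5)/(1/5)] = 0.0000
  x=2: 2/5 × log_e[(2/5)/(2/5)] = 0.0000
  x=3: 1/5 × log_e[(1/5)/(1/5)] = 0.0000
D_KL(P||Q) = 0.0000 nats

D_KL(P||Q) = 0.0000 ≥ 0 ✓

This non-negativity is a fundamental property: relative entropy cannot be negative because it measures how different Q is from P.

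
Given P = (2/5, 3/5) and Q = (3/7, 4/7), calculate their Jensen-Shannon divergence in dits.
0.0002 dits

Jensen-Shannon divergence is:
JSD(P||Q) = 0.5 × D_KL(P||M) + 0.5 × D_KL(Q||M)
where M = 0.5 × (P + Q) is the mixture distribution.

M = 0.5 × (2/5, 3/5) + 0.5 × (3/7, 4/7) = (0.414286, 0.585714)

D_KL(P||M) = 0.0002 dits
D_KL(Q||M) = 0.0002 dits

JSD(P||Q) = 0.5 × 0.0002 + 0.5 × 0.0002 = 0.0002 dits

Unlike KL divergence, JSD is symmetric and bounded: 0 ≤ JSD ≤ log(2).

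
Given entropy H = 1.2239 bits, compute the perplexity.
2.3358

Perplexity is 2^H (or exp(H) for natural log).

H = 1.2239 bits
Perplexity = 2^1.2239 = 2.3358

Interpretation: The model's uncertainty is equivalent to choosing uniformly among 2.3 options.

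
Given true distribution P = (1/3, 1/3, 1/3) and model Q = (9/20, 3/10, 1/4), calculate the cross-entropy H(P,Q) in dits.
0.4906 dits

Cross-entropy: H(P,Q) = -Σ p(x) log q(x)

Alternatively: H(P,Q) = H(P) + D_KL(P||Q)
H(P) = 0.4771 dits
D_KL(P||Q) = 0.0135 dits

H(P,Q) = 0.4771 + 0.0135 = 0.4906 dits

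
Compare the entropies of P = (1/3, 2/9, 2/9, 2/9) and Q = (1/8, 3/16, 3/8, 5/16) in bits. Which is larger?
P

Computing entropies in bits:
H(P) = 1.9749
H(Q) = 1.8829

Distribution P has higher entropy.

Intuition: The distribution closer to uniform (more spread out) has higher entropy.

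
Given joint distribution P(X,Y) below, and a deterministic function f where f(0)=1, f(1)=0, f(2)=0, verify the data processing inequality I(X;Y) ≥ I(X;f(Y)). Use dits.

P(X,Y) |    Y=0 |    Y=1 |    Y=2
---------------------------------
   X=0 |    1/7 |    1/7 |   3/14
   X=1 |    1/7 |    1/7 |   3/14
I(X;Y) = 0.0000, I(X;f(Y)) = 0.0000, inequality holds: 0.0000 ≥ 0.0000

Data Processing Inequality: For any Markov chain X → Y → Z, we have I(X;Y) ≥ I(X;Z).

Here Z = f(Y) is a deterministic function of Y, forming X → Y → Z.

Original I(X;Y) = 0.0000 dits

After applying f:
P(X,Z) where Z=f(Y):
- P(X,Z=0) = P(X,Y=1) + P(X,Y=2)
- P(X,Z=1) = P(X,Y=0)

I(X;Z) = I(X;f(Y)) = 0.0000 dits

Verification: 0.0000 ≥ 0.0000 ✓

Information cannot be created by processing; the function f can only lose information about X.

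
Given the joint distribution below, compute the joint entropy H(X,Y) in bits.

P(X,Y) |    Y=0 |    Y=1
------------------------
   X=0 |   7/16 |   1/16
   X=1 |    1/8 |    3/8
1.6774 bits

Joint entropy is H(X,Y) = -Σ_{x,y} p(x,y) log p(x,y).

Summing over all non-zero entries:
H(X,Y) = -[7/16·log_2(7/16) + 1/16·log_2(1/16) + 1/8·log_2(1/8) + 3/8·log_2(3/8)]
H(X,Y) = 1.6774 bits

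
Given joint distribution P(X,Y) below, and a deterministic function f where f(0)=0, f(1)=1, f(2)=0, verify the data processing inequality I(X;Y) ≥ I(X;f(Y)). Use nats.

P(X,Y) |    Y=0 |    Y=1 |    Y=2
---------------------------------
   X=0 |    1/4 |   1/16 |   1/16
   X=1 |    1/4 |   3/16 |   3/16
I(X;Y) = 0.0338, I(X;f(Y)) = 0.0116, inequality holds: 0.0338 ≥ 0.0116

Data Processing Inequality: For any Markov chain X → Y → Z, we have I(X;Y) ≥ I(X;Z).

Here Z = f(Y) is a deterministic function of Y, forming X → Y → Z.

Original I(X;Y) = 0.0338 nats

After applying f:
P(X,Z) where Z=f(Y):
- P(X,Z=0) = P(X,Y=0) + P(X,Y=2)
- P(X,Z=1) = P(X,Y=1)

I(X;Z) = I(X;f(Y)) = 0.0116 nats

Verification: 0.0338 ≥ 0.0116 ✓

Information cannot be created by processing; the function f can only lose information about X.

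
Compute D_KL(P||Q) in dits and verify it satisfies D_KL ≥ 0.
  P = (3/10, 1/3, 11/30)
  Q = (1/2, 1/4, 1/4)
0.0361 dits

KL divergence satisfies the Gibbs inequality: D_KL(P||Q) ≥ 0 for all distributions P, Q.

D_KL(P||Q) = Σ p(x) log(p(x)/q(x))
Term by term:
  x=0: 3/10 × log_10[(3/10)/(1/2)] = -0.0666
  x=1: 1/3 × log_10[(1/3)/(1/4)] = 0.0416
  x=2: 11/30 × log_10[(11/30)/(1/4)] = 0.0610
D_KL(P||Q) = 0.0361 dits

D_KL(P||Q) = 0.0361 ≥ 0 ✓

This non-negativity is a fundamental property: relative entropy cannot be negative because it measures how different Q is from P.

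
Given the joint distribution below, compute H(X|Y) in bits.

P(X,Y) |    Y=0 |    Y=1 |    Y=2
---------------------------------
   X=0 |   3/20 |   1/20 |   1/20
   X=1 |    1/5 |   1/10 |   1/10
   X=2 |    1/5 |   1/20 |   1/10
1.5454 bits

Using the chain rule: H(X|Y) = H(X,Y) - H(Y)

First, compute H(X,Y) = 2.9842 bits

Marginal P(Y) = (11/20, 1/5, 1/4)
H(Y) = 1.4388 bits

H(X|Y) = H(X,Y) - H(Y) = 2.9842 - 1.4388 = 1.5454 bits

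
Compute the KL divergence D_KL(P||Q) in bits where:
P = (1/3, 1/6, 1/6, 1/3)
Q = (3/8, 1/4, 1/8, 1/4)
0.0534 bits

KL divergence: D_KL(P||Q) = Σ p(x) log(p(x)/q(x))

Computing term by term:
  x=0: 1/3 × log_2[(1/3)/(3/8)] = 1/3 × -0.1699 = -0.0566
  x=1: 1/6 × log_2[(1/6)/(1/4)] = 1/6 × -0.5850 = -0.0975
  x=2: 1/6 × log_2[(1/6)/(1/8)] = 1/6 × 0.4150 = 0.0692
  x=3: 1/3 × log_2[(1/3)/(1/4)] = 1/3 × 0.4150 = 0.1383

D_KL(P||Q) = 0.0534 bits

Note: KL divergence is always non-negative and equals 0 iff P = Q.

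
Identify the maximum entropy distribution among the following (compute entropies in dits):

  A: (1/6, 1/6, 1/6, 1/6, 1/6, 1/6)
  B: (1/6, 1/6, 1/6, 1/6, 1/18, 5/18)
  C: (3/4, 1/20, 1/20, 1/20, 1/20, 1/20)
A

For a discrete distribution over n outcomes, entropy is maximized by the uniform distribution.

Computing entropies:
H(A) = 0.7782 dits
H(B) = 0.7430 dits
H(C) = 0.4190 dits

The uniform distribution (where all probabilities equal 1/6) achieves the maximum entropy of log_10(6) = 0.7782 dits.

Distribution A has the highest entropy.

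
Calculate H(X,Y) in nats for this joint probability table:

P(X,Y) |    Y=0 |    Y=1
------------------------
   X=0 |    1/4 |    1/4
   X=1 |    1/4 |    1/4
1.3863 nats

Joint entropy is H(X,Y) = -Σ_{x,y} p(x,y) log p(x,y).

Summing over all non-zero entries:
H(X,Y) = -[1/4·log_e(1/4) + 1/4·log_e(1/4) + 1/4·log_e(1/4) + 1/4·log_e(1/4)]
H(X,Y) = 1.3863 nats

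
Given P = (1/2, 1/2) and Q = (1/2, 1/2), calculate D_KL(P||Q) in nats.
0.0000 nats

KL divergence: D_KL(P||Q) = Σ p(x) log(p(x)/q(x))

Computing term by term:
  x=0: 1/2 × log_e[(1/2)/(1/2)] = 1/2 × 0.0000 = 0.0000
  x=1: 1/2 × log_e[(1/2)/(1/2)] = 1/2 × 0.0000 = 0.0000

D_KL(P||Q) = 0.0000 nats

Note: KL divergence is always non-negative and equals 0 iff P = Q.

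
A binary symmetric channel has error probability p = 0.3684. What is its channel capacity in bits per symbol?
0.0506 bits

For a binary symmetric channel (BSC) with error probability p:
Capacity C = 1 - H(p) bits per symbol

where H(p) = -p log₂(p) - (1-p) log₂(1-p) is the binary entropy function.

H(0.3684) = 0.9494 bits
C = 1 - 0.9494 = 0.0506 bits per symbol

This means we can reliably transmit up to 0.0506 bits of information per channel use.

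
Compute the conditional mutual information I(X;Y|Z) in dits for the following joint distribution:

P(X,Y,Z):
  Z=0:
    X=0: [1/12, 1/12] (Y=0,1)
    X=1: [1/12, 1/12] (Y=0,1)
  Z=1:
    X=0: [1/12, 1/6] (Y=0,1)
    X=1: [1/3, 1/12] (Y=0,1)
0.0319 dits

Conditional mutual information: I(X;Y|Z) = H(X|Z) + H(Y|Z) - H(X,Y|Z)

H(Z) = 0.2764
H(X,Z) = 0.5683 → H(X|Z) = 0.2919
H(Y,Z) = 0.5683 → H(Y|Z) = 0.2919
H(X,Y,Z) = 0.8283 → H(X,Y|Z) = 0.5519

I(X;Y|Z) = 0.2919 + 0.2919 - 0.5519 = 0.0319 dits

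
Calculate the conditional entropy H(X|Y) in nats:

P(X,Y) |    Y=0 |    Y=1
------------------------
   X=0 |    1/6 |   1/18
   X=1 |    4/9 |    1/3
0.5176 nats

Using the chain rule: H(X|Y) = H(X,Y) - H(Y)

First, compute H(X,Y) = 1.1858 nats

Marginal P(Y) = (11/18, 7/18)
H(Y) = 0.6682 nats

H(X|Y) = H(X,Y) - H(Y) = 1.1858 - 0.6682 = 0.5176 nats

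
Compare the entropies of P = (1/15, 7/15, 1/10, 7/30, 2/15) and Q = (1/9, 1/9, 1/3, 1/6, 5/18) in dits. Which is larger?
Q

Computing entropies in dits:
H(P) = 0.5970
H(Q) = 0.6553

Distribution Q has higher entropy.

Intuition: The distribution closer to uniform (more spread out) has higher entropy.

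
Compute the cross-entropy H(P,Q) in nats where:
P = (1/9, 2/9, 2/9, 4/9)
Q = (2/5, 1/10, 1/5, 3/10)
1.5062 nats

Cross-entropy: H(P,Q) = -Σ p(x) log q(x)

Alternatively: H(P,Q) = H(P) + D_KL(P||Q)
H(P) = 1.2730 nats
D_KL(P||Q) = 0.2332 nats

H(P,Q) = 1.2730 + 0.2332 = 1.5062 nats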